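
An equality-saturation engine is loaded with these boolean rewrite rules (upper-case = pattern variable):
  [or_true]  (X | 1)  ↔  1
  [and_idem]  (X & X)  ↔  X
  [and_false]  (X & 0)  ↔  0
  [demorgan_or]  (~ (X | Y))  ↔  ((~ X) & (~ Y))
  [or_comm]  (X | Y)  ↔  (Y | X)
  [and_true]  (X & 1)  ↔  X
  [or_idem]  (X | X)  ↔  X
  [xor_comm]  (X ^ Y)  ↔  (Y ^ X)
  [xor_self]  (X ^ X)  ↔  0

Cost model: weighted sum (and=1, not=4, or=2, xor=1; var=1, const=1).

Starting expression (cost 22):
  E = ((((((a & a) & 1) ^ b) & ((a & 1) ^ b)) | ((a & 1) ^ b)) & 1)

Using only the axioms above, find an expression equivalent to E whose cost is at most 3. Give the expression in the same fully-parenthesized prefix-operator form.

step 1: and_idem (→) rewrites (a & a) into a, now (((((a & 1) ^ b) & ((a & 1) ^ b)) | ((a & 1) ^ b)) & 1)
step 2: and_idem (→) rewrites (((a & 1) ^ b) & ((a & 1) ^ b)) into ((a & 1) ^ b), now ((((a & 1) ^ b) | ((a & 1) ^ b)) & 1)
step 3: or_idem (→) rewrites (((a & 1) ^ b) | ((a & 1) ^ b)) into ((a & 1) ^ b), now (((a & 1) ^ b) & 1)
step 4: and_true (→) rewrites (a & 1) into a, now ((a ^ b) & 1)
step 5: and_true (→) rewrites ((a ^ b) & 1) into (a ^ b), reaching cost 3 (bound 3)

(a ^ b)   [cost 3]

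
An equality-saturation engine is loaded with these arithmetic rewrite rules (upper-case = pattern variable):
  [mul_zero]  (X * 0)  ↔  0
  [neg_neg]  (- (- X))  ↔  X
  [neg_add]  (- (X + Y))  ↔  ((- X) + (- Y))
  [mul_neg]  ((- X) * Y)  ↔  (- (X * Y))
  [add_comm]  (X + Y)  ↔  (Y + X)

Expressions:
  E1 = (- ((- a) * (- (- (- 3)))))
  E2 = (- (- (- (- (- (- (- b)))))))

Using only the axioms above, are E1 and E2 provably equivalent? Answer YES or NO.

NO

Every axiom is a valid identity, so a rewrite proof would force E1 and E2 to agree under every assignment.
At a=0, b=1: E1 = 0 but E2 = -1; they differ, so no derivation exists.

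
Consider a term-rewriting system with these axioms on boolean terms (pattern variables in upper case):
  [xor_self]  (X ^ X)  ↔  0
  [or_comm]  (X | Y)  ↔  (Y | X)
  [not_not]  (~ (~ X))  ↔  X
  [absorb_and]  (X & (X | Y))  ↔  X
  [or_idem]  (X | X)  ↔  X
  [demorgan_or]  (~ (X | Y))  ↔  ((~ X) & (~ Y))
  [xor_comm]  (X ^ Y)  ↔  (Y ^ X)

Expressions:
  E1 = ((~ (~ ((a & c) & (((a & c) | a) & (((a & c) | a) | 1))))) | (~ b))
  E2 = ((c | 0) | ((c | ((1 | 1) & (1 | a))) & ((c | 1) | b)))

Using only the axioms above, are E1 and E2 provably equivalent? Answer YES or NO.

All listed rules preserve value, hence provable equivalence implies equal values everywhere; look for a separating assignment.
a=0, b=1, c=0 gives E1 ↦ 0, E2 ↦ 1; values differ ⇒ not provably equivalent.

NO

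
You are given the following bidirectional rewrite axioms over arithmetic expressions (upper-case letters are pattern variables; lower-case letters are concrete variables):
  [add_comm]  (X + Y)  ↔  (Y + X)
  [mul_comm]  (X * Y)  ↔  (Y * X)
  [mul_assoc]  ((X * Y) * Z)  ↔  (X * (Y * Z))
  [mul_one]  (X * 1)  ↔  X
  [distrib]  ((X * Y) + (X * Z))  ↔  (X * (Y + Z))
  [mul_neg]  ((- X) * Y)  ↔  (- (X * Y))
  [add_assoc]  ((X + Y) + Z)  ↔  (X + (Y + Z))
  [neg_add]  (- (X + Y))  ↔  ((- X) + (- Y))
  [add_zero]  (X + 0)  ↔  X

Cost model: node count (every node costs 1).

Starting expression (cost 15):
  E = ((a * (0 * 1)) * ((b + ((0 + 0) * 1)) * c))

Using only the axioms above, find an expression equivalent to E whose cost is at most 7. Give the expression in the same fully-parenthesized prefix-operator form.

((a * 0) * (b * c))   [cost 7]

(1) ((0 + 0) * 1)  =[mul_one →]=  (0 + 0)    ⊢ ((a * (0 * 1)) * ((b + (0 + 0)) * c))
(2) (0 * 1)  =[mul_one →]=  0    ⊢ ((a * 0) * ((b + (0 + 0)) * c))
(3) (0 + 0)  =[add_zero →]=  0    ⊢ ((a * 0) * ((b + 0) * c))
(4) (b + 0)  =[add_zero →]=  b    ⊢ cost 7, within 7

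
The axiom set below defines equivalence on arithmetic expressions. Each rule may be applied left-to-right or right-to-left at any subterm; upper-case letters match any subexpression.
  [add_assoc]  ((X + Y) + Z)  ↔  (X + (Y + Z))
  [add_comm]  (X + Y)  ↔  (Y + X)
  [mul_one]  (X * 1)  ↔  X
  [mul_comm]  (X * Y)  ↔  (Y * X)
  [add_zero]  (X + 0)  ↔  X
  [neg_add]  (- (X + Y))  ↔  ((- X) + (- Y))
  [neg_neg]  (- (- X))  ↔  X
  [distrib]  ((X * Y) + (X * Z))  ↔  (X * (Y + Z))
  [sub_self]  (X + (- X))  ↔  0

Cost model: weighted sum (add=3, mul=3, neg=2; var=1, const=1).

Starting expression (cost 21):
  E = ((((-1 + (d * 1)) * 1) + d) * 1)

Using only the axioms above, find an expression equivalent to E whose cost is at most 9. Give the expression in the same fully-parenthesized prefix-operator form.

((-1 + d) + d)   [cost 9]

(1) (d * 1)  =[mul_one →]=  d    ⊢ ((((-1 + d) * 1) + d) * 1)
(2) ((((-1 + d) * 1) + d) * 1)  =[mul_one →]=  (((-1 + d) * 1) + d)
(3) ((-1 + d) * 1)  =[mul_one →]=  (-1 + d)    ⊢ cost 9, within 9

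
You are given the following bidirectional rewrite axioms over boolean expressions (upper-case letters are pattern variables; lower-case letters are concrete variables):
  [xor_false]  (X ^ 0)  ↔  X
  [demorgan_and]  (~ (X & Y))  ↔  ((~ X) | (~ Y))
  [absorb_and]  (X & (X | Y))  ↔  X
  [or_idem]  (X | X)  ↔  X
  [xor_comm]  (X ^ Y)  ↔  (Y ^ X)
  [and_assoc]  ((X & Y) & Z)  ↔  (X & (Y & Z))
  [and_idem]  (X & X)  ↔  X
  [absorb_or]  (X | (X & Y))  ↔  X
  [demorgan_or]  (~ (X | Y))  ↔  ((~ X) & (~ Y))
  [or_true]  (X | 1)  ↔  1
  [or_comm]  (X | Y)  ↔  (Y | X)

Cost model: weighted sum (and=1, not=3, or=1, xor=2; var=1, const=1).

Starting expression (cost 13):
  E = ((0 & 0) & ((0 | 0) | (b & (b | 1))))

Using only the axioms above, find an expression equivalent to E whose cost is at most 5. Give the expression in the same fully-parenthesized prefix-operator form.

(0 & (0 | b))   [cost 5]

1. [absorb_and →] (b & (b | 1))  →  b;  E = ((0 & 0) & ((0 | 0) | b))
2. [or_idem →] (0 | 0)  →  0;  E = ((0 & 0) & (0 | b))
3. [and_idem →] (0 & 0)  →  0;  cost 5 ≤ 5, done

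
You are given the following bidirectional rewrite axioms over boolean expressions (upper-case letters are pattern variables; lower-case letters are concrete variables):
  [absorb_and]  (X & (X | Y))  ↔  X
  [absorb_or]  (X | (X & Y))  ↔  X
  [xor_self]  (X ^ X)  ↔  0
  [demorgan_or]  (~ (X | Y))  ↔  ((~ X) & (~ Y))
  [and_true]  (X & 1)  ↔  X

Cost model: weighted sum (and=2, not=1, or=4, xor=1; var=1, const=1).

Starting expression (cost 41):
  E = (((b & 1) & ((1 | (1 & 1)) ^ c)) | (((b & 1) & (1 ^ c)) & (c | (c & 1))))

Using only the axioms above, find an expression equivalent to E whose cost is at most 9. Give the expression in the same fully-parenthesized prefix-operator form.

step 1: absorb_or (→) rewrites (c | (c & 1)) into c, now (((b & 1) & ((1 | (1 & 1)) ^ c)) | (((b & 1) & (1 ^ c)) & c))
step 2: absorb_or (→) rewrites (1 | (1 & 1)) into 1, now (((b & 1) & (1 ^ c)) | (((b & 1) & (1 ^ c)) & c))
step 3: absorb_or (→) rewrites (((b & 1) & (1 ^ c)) | (((b & 1) & (1 ^ c)) & c)) into ((b & 1) & (1 ^ c)), reaching cost 9 (bound 9)

((b & 1) & (1 ^ c))   [cost 9]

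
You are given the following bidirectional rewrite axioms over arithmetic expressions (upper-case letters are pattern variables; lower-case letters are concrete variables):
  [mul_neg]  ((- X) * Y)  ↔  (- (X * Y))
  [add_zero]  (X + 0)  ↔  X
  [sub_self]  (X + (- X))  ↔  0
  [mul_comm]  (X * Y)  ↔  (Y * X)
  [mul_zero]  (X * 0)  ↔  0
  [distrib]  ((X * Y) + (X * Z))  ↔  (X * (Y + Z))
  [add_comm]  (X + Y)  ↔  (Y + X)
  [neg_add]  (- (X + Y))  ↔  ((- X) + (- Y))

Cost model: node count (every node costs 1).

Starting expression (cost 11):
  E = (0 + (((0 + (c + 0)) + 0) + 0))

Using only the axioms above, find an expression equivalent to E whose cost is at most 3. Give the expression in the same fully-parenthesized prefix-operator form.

(0 + c)   [cost 3]

step 1: add_zero (→) rewrites (c + 0) into c, now (0 + (((0 + c) + 0) + 0))
step 2: add_zero (→) rewrites ((0 + c) + 0) into (0 + c), now (0 + ((0 + c) + 0))
step 3: add_comm (→) rewrites (0 + c) into (c + 0), now (0 + ((c + 0) + 0))
step 4: add_zero (→) rewrites (c + 0) into c, now (0 + (c + 0))
step 5: add_zero (→) rewrites (c + 0) into c, reaching cost 3 (bound 3)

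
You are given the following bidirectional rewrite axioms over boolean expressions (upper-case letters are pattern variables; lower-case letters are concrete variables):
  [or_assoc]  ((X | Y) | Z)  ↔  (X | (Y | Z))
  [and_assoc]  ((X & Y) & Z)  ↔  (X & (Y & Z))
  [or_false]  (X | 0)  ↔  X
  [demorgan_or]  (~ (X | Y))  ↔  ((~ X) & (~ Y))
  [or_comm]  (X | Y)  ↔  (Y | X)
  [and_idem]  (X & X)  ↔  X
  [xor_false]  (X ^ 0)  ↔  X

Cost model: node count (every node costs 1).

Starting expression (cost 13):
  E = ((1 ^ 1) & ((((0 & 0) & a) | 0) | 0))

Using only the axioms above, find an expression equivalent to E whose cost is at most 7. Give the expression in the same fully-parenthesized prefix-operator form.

((1 ^ 1) & (0 & a))   [cost 7]

step 1: or_false (→) rewrites ((((0 & 0) & a) | 0) | 0) into (((0 & 0) & a) | 0), now ((1 ^ 1) & (((0 & 0) & a) | 0))
step 2: or_false (→) rewrites (((0 & 0) & a) | 0) into ((0 & 0) & a), now ((1 ^ 1) & ((0 & 0) & a))
step 3: and_idem (→) rewrites (0 & 0) into 0, reaching cost 7 (bound 7)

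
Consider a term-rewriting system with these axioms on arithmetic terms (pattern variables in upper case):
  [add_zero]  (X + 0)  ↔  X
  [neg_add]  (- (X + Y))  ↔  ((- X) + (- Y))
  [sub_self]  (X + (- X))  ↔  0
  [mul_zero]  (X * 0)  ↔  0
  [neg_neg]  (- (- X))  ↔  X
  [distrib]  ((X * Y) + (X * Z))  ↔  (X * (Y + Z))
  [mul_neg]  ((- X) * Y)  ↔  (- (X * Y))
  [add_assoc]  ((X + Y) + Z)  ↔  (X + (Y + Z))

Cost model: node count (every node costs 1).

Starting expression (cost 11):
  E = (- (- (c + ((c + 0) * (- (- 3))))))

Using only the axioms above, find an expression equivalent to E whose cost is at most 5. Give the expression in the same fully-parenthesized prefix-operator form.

(c + (c * 3))   [cost 5]

1. [neg_neg →] (- (- 3))  →  3;  E = (- (- (c + ((c + 0) * 3))))
2. [neg_neg →] (- (- (c + ((c + 0) * 3))))  →  (c + ((c + 0) * 3))
3. [add_zero →] (c + 0)  →  c;  cost 5 ≤ 5, done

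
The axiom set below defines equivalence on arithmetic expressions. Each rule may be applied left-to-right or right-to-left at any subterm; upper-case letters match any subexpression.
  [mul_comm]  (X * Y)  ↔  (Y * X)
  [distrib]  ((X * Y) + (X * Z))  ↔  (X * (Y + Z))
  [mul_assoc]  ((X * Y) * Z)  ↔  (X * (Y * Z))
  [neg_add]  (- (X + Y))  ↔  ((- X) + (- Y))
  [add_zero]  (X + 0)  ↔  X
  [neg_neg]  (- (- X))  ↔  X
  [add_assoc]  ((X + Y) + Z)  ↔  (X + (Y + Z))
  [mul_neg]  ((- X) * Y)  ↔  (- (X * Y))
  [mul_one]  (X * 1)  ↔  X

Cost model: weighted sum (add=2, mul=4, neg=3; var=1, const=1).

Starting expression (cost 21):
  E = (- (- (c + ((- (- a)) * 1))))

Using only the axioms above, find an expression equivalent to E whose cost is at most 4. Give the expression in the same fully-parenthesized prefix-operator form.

(c + a)   [cost 4]

(1) (- (- (c + ((- (- a)) * 1))))  =[neg_neg →]=  (c + ((- (- a)) * 1))
(2) (- (- a))  =[neg_neg →]=  a    ⊢ (c + (a * 1))
(3) (a * 1)  =[mul_one →]=  a    ⊢ cost 4, within 4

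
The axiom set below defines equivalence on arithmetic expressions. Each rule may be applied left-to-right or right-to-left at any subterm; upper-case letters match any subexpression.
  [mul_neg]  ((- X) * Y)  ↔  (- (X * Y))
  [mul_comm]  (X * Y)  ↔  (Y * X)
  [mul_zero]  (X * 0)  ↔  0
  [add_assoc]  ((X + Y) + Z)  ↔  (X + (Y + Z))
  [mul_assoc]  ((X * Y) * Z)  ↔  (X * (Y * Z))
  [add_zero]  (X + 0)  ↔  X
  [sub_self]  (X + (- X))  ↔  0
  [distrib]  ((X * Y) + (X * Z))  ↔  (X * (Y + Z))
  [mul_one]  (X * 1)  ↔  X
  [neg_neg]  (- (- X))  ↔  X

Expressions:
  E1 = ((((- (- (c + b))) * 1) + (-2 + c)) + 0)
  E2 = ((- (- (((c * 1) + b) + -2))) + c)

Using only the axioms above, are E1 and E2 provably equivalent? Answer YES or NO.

YES

step 1: add_assoc (→) rewrites ((((- (- (c + b))) * 1) + (-2 + c)) + 0) into (((- (- (c + b))) * 1) + ((-2 + c) + 0))
step 2: mul_one (→) rewrites ((- (- (c + b))) * 1) into (- (- (c + b))), now ((- (- (c + b))) + ((-2 + c) + 0))
step 3: add_zero (→) rewrites ((-2 + c) + 0) into (-2 + c), now ((- (- (c + b))) + (-2 + c))
step 4: neg_neg (→) rewrites (- (- (c + b))) into (c + b), now ((c + b) + (-2 + c))
step 5: mul_one (←) rewrites c into (c * 1), now (((c * 1) + b) + (-2 + c))
step 6: add_assoc (←) rewrites (((c * 1) + b) + (-2 + c)) into ((((c * 1) + b) + -2) + c)
step 7: neg_neg (←) rewrites (((c * 1) + b) + -2) into (- (- (((c * 1) + b) + -2))), which is E2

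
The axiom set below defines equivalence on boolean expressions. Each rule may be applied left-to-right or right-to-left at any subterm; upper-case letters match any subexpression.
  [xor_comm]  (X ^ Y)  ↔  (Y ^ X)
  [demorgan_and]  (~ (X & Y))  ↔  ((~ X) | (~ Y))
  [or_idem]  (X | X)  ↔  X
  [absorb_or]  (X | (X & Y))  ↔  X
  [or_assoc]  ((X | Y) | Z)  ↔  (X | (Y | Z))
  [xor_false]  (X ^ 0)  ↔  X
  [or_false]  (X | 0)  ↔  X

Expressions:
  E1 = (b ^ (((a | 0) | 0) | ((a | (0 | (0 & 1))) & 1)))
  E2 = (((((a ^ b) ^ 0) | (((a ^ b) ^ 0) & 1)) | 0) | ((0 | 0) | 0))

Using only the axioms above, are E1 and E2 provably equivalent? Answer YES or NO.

YES

(1) (0 | (0 & 1))  =[absorb_or →]=  0    ⊢ (b ^ (((a | 0) | 0) | ((a | 0) & 1)))
(2) ((a | 0) | 0)  =[or_false →]=  (a | 0)    ⊢ (b ^ ((a | 0) | ((a | 0) & 1)))
(3) ((a | 0) | ((a | 0) & 1))  =[absorb_or →]=  (a | 0)    ⊢ (b ^ (a | 0))
(4) (b ^ (a | 0))  =[xor_comm →]=  ((a | 0) ^ b)
(5) (a | 0)  =[or_false →]=  a    ⊢ (a ^ b)
(6) (a ^ b)  =[or_false ←]=  ((a ^ b) | 0)
(7) 0  =[or_false ←]=  (0 | 0)    ⊢ ((a ^ b) | (0 | 0))
(8) (a ^ b)  =[xor_false ←]=  ((a ^ b) ^ 0)    ⊢ (((a ^ b) ^ 0) | (0 | 0))
(9) 0  =[or_idem ←]=  (0 | 0)    ⊢ (((a ^ b) ^ 0) | ((0 | 0) | 0))
(10) ((a ^ b) ^ 0)  =[or_false ←]=  (((a ^ b) ^ 0) | 0)    ⊢ ((((a ^ b) ^ 0) | 0) | ((0 | 0) | 0))
(11) ((a ^ b) ^ 0)  =[absorb_or ←]=  (((a ^ b) ^ 0) | (((a ^ b) ^ 0) & 1))    ⊢ E2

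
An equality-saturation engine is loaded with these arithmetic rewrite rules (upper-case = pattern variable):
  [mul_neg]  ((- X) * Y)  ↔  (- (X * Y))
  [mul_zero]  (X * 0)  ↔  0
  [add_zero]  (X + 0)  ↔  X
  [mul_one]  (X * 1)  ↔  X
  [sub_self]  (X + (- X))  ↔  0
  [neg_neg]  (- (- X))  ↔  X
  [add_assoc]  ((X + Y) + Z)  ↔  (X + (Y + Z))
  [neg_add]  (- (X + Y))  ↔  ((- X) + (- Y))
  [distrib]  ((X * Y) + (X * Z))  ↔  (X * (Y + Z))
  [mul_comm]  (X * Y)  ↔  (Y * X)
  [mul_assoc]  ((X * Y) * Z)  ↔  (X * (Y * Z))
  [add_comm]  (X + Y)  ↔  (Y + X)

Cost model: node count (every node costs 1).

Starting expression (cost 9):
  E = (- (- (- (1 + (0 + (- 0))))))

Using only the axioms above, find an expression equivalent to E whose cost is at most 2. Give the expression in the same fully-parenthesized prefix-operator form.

(1) (0 + (- 0))  =[sub_self →]=  0    ⊢ (- (- (- (1 + 0))))
(2) (- (- (- (1 + 0))))  =[neg_neg →]=  (- (1 + 0))
(3) (1 + 0)  =[add_zero →]=  1    ⊢ cost 2, within 2

(- 1)   [cost 2]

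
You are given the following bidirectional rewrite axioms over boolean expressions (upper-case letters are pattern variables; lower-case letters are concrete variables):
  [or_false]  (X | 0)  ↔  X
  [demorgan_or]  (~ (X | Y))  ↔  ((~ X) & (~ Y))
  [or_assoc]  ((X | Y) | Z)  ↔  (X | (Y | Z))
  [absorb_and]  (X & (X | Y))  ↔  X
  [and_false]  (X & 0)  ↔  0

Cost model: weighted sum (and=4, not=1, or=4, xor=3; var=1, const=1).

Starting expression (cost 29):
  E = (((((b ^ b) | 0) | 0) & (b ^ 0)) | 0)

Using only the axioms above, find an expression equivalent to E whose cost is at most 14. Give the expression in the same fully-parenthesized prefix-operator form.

((b ^ b) & (b ^ 0))   [cost 14]

1. [or_false →] (((b ^ b) | 0) | 0)  →  ((b ^ b) | 0);  E = ((((b ^ b) | 0) & (b ^ 0)) | 0)
2. [or_false →] ((b ^ b) | 0)  →  (b ^ b);  E = (((b ^ b) & (b ^ 0)) | 0)
3. [or_false →] (((b ^ b) & (b ^ 0)) | 0)  →  ((b ^ b) & (b ^ 0));  cost 14 ≤ 14, done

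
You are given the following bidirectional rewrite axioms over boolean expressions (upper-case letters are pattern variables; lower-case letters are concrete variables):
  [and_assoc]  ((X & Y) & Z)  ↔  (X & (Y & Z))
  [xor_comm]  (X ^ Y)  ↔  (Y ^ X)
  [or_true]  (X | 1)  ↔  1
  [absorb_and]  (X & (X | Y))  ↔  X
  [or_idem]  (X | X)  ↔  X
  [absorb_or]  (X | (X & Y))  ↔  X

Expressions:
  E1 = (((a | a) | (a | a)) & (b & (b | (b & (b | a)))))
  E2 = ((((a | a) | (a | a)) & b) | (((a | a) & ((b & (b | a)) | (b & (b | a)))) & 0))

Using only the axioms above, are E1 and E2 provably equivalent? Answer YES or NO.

YES

(1) (b & (b | a))  =[absorb_and →]=  b    ⊢ (((a | a) | (a | a)) & (b & (b | b)))
(2) (b & (b | b))  =[absorb_and →]=  b    ⊢ (((a | a) | (a | a)) & b)
(3) ((a | a) | (a | a))  =[or_idem →]=  (a | a)    ⊢ ((a | a) & b)
(4) ((a | a) & b)  =[absorb_or ←]=  (((a | a) & b) | (((a | a) & b) & 0))
(5) b  =[absorb_and ←]=  (b & (b | a))    ⊢ (((a | a) & b) | (((a | a) & (b & (b | a))) & 0))
(6) (a | a)  =[or_idem ←]=  ((a | a) | (a | a))    ⊢ ((((a | a) | (a | a)) & b) | (((a | a) & (b & (b | a))) & 0))
(7) (b & (b | a))  =[or_idem ←]=  ((b & (b | a)) | (b & (b | a)))    ⊢ E2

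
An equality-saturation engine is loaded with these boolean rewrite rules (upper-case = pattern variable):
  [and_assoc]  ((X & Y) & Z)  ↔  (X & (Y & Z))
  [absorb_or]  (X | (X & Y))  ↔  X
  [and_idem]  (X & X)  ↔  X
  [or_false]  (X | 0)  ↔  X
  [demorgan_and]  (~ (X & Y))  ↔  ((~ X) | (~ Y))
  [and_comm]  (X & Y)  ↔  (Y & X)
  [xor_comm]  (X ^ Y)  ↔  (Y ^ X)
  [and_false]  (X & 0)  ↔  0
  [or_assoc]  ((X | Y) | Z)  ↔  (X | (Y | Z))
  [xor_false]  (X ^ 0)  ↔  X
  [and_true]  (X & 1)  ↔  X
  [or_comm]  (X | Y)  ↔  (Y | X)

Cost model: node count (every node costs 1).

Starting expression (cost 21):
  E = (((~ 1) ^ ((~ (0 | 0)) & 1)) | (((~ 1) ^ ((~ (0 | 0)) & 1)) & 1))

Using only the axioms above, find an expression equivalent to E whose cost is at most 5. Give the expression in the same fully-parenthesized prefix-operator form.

step 1: absorb_or (→) rewrites (((~ 1) ^ ((~ (0 | 0)) & 1)) | (((~ 1) ^ ((~ (0 | 0)) & 1)) & 1)) into ((~ 1) ^ ((~ (0 | 0)) & 1))
step 2: and_true (→) rewrites ((~ (0 | 0)) & 1) into (~ (0 | 0)), now ((~ 1) ^ (~ (0 | 0)))
step 3: or_false (→) rewrites (0 | 0) into 0, reaching cost 5 (bound 5)

((~ 1) ^ (~ 0))   [cost 5]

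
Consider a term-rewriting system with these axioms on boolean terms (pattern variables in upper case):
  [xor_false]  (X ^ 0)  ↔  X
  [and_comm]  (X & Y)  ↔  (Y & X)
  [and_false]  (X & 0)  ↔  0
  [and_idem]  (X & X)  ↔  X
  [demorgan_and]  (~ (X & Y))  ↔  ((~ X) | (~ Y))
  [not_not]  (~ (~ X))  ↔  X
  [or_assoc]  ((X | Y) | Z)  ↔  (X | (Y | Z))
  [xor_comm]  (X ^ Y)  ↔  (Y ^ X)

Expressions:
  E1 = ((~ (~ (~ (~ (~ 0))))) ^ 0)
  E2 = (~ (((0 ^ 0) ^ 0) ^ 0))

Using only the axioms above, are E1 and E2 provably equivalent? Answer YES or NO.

step 1: xor_false (→) rewrites ((~ (~ (~ (~ (~ 0))))) ^ 0) into (~ (~ (~ (~ (~ 0)))))
step 2: not_not (→) rewrites (~ (~ (~ 0))) into (~ 0), now (~ (~ (~ 0)))
step 3: not_not (→) rewrites (~ (~ 0)) into 0, now (~ 0)
step 4: xor_false (←) rewrites 0 into (0 ^ 0), now (~ (0 ^ 0))
step 5: xor_false (←) rewrites 0 into (0 ^ 0), now (~ ((0 ^ 0) ^ 0))
step 6: xor_false (←) rewrites (0 ^ 0) into ((0 ^ 0) ^ 0), which is E2

YES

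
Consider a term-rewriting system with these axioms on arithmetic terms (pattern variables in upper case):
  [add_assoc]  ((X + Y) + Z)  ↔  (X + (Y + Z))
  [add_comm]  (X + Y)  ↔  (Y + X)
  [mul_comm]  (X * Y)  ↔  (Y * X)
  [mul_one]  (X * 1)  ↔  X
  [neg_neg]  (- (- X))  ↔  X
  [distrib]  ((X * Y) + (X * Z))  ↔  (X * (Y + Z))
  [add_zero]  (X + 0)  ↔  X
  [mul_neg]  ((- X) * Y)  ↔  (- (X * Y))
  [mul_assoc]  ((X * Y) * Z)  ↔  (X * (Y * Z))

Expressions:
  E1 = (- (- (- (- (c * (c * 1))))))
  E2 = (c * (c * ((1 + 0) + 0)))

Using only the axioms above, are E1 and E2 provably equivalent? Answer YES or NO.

(1) (- (- (- (c * (c * 1)))))  =[neg_neg →]=  (- (c * (c * 1)))    ⊢ (- (- (c * (c * 1))))
(2) (c * 1)  =[mul_one →]=  c    ⊢ (- (- (c * c)))
(3) (- (- (c * c)))  =[neg_neg →]=  (c * c)
(4) c  =[mul_one ←]=  (c * 1)    ⊢ (c * (c * 1))
(5) 1  =[add_zero ←]=  (1 + 0)    ⊢ (c * (c * (1 + 0)))
(6) (1 + 0)  =[add_zero ←]=  ((1 + 0) + 0)    ⊢ E2

YES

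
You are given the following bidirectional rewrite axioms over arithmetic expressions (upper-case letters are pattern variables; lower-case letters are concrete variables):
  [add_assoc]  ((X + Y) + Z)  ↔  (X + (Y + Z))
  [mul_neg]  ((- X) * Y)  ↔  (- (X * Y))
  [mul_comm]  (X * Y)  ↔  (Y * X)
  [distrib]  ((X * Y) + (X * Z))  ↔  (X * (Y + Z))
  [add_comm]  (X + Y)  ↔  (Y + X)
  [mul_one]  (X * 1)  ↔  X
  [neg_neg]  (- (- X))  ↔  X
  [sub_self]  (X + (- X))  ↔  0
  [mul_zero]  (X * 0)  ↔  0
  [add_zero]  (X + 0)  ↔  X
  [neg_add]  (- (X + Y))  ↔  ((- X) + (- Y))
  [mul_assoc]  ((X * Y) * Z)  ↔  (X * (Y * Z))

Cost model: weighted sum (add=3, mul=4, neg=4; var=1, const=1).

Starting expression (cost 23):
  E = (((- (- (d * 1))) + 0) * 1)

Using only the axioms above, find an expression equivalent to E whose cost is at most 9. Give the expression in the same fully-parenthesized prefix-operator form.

step 1: add_zero (→) rewrites ((- (- (d * 1))) + 0) into (- (- (d * 1))), now ((- (- (d * 1))) * 1)
step 2: mul_one (→) rewrites (d * 1) into d, now ((- (- d)) * 1)
step 3: mul_one (→) rewrites ((- (- d)) * 1) into (- (- d)), reaching cost 9 (bound 9)

(- (- d))   [cost 9]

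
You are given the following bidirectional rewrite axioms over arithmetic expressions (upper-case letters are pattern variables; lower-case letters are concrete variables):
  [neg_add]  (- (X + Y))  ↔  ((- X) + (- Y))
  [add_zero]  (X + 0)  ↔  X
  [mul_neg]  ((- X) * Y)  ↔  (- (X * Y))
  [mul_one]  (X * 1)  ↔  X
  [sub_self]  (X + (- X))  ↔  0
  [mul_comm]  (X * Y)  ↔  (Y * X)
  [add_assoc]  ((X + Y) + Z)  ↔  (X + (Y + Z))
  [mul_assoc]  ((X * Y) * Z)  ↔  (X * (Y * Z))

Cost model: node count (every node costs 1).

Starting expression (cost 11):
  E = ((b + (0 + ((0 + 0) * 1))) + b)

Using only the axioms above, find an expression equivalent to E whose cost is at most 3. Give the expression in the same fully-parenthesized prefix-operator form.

(1) ((0 + 0) * 1)  =[mul_one →]=  (0 + 0)    ⊢ ((b + (0 + (0 + 0))) + b)
(2) (0 + 0)  =[add_zero →]=  0    ⊢ ((b + (0 + 0)) + b)
(3) (0 + 0)  =[add_zero →]=  0    ⊢ ((b + 0) + b)
(4) (b + 0)  =[add_zero →]=  b    ⊢ cost 3, within 3

(b + b)   [cost 3]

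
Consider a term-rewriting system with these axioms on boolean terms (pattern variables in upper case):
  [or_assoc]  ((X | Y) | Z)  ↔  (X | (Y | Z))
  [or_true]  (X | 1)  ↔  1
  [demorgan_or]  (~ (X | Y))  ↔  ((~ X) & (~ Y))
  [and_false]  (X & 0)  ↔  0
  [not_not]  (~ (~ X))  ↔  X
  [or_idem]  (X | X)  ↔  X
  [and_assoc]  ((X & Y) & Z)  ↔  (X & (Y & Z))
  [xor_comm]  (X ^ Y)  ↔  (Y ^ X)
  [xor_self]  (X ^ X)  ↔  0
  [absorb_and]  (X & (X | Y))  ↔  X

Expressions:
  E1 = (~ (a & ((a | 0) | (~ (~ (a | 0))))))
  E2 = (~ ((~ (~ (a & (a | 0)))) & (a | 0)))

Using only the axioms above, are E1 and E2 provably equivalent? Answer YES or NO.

1. [not_not →] (~ (~ (a | 0)))  →  (a | 0);  E1 = (~ (a & ((a | 0) | (a | 0))))
2. [or_idem →] ((a | 0) | (a | 0))  →  (a | 0);  E1 = (~ (a & (a | 0)))
3. [absorb_and ←] a  →  (a & (a | 0));  E1 = (~ ((a & (a | 0)) & (a | 0)))
4. [not_not ←] (a & (a | 0))  →  (~ (~ (a & (a | 0))));  this is E2

YES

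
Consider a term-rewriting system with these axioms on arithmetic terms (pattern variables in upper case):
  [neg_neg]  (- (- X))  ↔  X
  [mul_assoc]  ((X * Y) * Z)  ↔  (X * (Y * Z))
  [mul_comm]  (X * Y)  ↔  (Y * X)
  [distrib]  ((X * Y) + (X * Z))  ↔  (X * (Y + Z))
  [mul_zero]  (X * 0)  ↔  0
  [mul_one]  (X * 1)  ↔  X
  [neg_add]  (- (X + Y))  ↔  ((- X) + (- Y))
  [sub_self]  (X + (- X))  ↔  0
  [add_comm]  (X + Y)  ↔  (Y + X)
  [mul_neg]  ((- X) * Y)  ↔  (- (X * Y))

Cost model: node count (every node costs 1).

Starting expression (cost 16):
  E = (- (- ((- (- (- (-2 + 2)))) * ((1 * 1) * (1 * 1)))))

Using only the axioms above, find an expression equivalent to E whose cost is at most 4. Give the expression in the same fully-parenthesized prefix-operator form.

(1) (- (- (- (-2 + 2))))  =[neg_neg →]=  (- (-2 + 2))    ⊢ (- (- ((- (-2 + 2)) * ((1 * 1) * (1 * 1)))))
(2) (1 * 1)  =[mul_one →]=  1    ⊢ (- (- ((- (-2 + 2)) * (1 * (1 * 1)))))
(3) (- (- ((- (-2 + 2)) * (1 * (1 * 1)))))  =[neg_neg →]=  ((- (-2 + 2)) * (1 * (1 * 1)))
(4) (1 * 1)  =[mul_one →]=  1    ⊢ ((- (-2 + 2)) * (1 * 1))
(5) (1 * 1)  =[mul_one →]=  1    ⊢ ((- (-2 + 2)) * 1)
(6) ((- (-2 + 2)) * 1)  =[mul_one →]=  (- (-2 + 2))    ⊢ cost 4, within 4

(- (-2 + 2))   [cost 4]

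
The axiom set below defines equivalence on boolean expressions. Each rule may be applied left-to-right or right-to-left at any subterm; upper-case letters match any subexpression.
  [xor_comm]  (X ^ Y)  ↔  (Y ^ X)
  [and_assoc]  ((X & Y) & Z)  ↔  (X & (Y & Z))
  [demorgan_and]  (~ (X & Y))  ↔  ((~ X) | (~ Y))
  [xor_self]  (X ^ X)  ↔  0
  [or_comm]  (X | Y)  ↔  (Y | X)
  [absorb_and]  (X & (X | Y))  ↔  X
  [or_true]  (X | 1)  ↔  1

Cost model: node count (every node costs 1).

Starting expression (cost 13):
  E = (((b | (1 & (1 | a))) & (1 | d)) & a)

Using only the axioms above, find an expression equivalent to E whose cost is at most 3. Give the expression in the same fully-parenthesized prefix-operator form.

1. [absorb_and →] (1 & (1 | a))  →  1;  E = (((b | 1) & (1 | d)) & a)
2. [or_true →] (b | 1)  →  1;  E = ((1 & (1 | d)) & a)
3. [absorb_and →] (1 & (1 | d))  →  1;  cost 3 ≤ 3, done

(1 & a)   [cost 3]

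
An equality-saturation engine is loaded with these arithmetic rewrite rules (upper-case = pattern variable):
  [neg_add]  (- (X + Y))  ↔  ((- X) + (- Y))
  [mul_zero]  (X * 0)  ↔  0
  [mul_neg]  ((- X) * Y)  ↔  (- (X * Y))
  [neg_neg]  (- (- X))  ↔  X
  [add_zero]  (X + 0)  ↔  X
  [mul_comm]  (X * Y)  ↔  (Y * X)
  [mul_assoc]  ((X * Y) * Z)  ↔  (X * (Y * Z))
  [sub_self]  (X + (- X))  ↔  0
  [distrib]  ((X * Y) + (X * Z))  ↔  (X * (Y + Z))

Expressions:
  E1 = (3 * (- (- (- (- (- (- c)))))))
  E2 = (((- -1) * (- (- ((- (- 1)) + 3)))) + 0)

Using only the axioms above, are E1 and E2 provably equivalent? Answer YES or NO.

NO

Every axiom is a valid identity, so a rewrite proof would force E1 and E2 to agree under every assignment.
At c=0: E1 = 0 but E2 = 4; they differ, so no derivation exists.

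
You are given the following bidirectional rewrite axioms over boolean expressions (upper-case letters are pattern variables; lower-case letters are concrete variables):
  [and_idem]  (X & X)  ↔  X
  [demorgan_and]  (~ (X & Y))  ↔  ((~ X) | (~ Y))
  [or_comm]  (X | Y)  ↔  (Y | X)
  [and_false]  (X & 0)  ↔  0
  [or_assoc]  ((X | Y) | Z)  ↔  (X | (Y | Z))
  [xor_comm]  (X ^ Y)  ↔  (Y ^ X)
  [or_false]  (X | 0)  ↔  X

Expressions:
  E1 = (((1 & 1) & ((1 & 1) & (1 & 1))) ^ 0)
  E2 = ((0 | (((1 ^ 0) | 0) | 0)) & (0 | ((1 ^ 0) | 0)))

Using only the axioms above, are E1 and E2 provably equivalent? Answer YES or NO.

step 1: and_idem (→) rewrites ((1 & 1) & (1 & 1)) into (1 & 1), now (((1 & 1) & (1 & 1)) ^ 0)
step 2: and_idem (→) rewrites ((1 & 1) & (1 & 1)) into (1 & 1), now ((1 & 1) ^ 0)
step 3: and_idem (→) rewrites (1 & 1) into 1, now (1 ^ 0)
step 4: or_false (←) rewrites (1 ^ 0) into ((1 ^ 0) | 0)
step 5: or_comm (→) rewrites ((1 ^ 0) | 0) into (0 | (1 ^ 0))
step 6: or_false (←) rewrites (1 ^ 0) into ((1 ^ 0) | 0), now (0 | ((1 ^ 0) | 0))
step 7: and_idem (←) rewrites (0 | ((1 ^ 0) | 0)) into ((0 | ((1 ^ 0) | 0)) & (0 | ((1 ^ 0) | 0)))
step 8: or_false (←) rewrites ((1 ^ 0) | 0) into (((1 ^ 0) | 0) | 0), which is E2

YES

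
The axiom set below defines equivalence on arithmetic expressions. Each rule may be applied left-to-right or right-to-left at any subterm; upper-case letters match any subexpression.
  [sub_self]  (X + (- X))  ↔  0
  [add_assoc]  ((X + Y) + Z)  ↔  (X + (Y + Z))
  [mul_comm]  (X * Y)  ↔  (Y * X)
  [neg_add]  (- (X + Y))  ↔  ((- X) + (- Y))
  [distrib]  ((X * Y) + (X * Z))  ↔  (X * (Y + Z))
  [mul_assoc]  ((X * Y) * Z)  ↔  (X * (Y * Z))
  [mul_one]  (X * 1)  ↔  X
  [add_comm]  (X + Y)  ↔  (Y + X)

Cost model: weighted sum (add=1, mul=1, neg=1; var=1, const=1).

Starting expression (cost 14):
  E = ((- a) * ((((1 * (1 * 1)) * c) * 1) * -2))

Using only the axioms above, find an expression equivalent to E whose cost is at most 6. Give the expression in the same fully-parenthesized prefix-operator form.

step 1: mul_one (→) rewrites (((1 * (1 * 1)) * c) * 1) into ((1 * (1 * 1)) * c), now ((- a) * (((1 * (1 * 1)) * c) * -2))
step 2: mul_comm (→) rewrites ((1 * (1 * 1)) * c) into (c * (1 * (1 * 1))), now ((- a) * ((c * (1 * (1 * 1))) * -2))
step 3: mul_one (→) rewrites (1 * 1) into 1, now ((- a) * ((c * (1 * 1)) * -2))
step 4: mul_one (→) rewrites (1 * 1) into 1, now ((- a) * ((c * 1) * -2))
step 5: mul_one (→) rewrites (c * 1) into c, reaching cost 6 (bound 6)

((- a) * (c * -2))   [cost 6]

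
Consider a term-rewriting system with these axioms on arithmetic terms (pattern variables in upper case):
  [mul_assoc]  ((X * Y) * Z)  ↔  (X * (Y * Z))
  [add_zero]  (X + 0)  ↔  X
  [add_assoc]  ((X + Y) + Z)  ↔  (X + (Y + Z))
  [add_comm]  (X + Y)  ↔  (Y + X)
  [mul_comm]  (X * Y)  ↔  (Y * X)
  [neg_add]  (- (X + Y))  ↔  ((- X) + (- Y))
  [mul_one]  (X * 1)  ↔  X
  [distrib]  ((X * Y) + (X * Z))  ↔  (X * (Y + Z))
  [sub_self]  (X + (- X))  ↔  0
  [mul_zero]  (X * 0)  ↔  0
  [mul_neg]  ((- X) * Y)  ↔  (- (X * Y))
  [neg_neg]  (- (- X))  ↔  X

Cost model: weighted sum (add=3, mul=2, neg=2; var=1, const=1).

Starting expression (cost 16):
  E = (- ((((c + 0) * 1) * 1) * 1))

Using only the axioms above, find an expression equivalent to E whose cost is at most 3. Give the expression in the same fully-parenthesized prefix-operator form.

(- c)   [cost 3]

(1) (c + 0)  =[add_zero →]=  c    ⊢ (- (((c * 1) * 1) * 1))
(2) (c * 1)  =[mul_one →]=  c    ⊢ (- ((c * 1) * 1))
(3) ((c * 1) * 1)  =[mul_one →]=  (c * 1)    ⊢ (- (c * 1))
(4) (c * 1)  =[mul_one →]=  c    ⊢ cost 3, within 3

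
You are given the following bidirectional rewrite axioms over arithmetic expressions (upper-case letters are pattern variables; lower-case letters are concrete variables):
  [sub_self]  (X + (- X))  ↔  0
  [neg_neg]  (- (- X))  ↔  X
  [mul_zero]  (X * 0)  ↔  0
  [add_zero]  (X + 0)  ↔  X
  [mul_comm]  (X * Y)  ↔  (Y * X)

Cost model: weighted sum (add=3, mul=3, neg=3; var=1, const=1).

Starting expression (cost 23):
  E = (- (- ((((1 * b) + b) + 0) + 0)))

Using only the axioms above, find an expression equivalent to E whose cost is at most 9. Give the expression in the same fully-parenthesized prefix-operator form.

step 1: add_zero (→) rewrites (((1 * b) + b) + 0) into ((1 * b) + b), now (- (- (((1 * b) + b) + 0)))
step 2: add_zero (→) rewrites (((1 * b) + b) + 0) into ((1 * b) + b), now (- (- ((1 * b) + b)))
step 3: neg_neg (→) rewrites (- (- ((1 * b) + b))) into ((1 * b) + b), reaching cost 9 (bound 9)

((1 * b) + b)   [cost 9]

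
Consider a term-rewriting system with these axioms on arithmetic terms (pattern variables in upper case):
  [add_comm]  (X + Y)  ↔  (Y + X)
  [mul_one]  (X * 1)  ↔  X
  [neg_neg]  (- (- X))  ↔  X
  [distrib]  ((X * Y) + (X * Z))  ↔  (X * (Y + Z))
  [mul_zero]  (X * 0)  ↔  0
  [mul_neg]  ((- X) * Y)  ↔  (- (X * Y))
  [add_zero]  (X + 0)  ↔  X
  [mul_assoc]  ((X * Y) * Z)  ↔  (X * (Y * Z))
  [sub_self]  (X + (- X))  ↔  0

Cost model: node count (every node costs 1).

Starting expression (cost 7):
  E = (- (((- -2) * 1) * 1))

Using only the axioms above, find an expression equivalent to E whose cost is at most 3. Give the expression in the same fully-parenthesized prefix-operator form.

1. [mul_one →] (((- -2) * 1) * 1)  →  ((- -2) * 1);  E = (- ((- -2) * 1))
2. [mul_neg →] ((- -2) * 1)  →  (- (-2 * 1));  E = (- (- (-2 * 1)))
3. [neg_neg →] (- (- (-2 * 1)))  →  (-2 * 1);  cost 3 ≤ 3, done

(-2 * 1)   [cost 3]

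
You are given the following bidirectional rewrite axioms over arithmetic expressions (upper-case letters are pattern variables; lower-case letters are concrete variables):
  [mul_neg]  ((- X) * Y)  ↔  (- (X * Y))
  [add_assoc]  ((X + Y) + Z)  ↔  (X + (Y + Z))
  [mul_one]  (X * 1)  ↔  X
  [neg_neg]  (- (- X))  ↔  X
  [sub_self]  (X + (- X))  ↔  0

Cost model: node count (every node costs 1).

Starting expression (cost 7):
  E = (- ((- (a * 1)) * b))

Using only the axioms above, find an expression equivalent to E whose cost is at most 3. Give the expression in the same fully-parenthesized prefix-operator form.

1. [mul_one →] (a * 1)  →  a;  E = (- ((- a) * b))
2. [mul_neg →] ((- a) * b)  →  (- (a * b));  E = (- (- (a * b)))
3. [neg_neg →] (- (- (a * b)))  →  (a * b);  cost 3 ≤ 3, done

(a * b)   [cost 3]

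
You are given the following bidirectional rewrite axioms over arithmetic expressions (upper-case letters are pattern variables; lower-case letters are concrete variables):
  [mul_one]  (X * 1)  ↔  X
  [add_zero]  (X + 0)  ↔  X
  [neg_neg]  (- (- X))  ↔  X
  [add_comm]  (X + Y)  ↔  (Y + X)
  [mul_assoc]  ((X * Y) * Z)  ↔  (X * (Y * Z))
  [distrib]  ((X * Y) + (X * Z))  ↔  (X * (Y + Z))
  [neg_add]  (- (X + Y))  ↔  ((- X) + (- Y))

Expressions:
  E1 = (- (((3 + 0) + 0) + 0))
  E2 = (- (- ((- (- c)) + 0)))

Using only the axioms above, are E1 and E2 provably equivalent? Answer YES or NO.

NO

All listed rules preserve value, hence provable equivalence implies equal values everywhere; look for a separating assignment.
c=0 gives E1 ↦ -3, E2 ↦ 0; values differ ⇒ not provably equivalent.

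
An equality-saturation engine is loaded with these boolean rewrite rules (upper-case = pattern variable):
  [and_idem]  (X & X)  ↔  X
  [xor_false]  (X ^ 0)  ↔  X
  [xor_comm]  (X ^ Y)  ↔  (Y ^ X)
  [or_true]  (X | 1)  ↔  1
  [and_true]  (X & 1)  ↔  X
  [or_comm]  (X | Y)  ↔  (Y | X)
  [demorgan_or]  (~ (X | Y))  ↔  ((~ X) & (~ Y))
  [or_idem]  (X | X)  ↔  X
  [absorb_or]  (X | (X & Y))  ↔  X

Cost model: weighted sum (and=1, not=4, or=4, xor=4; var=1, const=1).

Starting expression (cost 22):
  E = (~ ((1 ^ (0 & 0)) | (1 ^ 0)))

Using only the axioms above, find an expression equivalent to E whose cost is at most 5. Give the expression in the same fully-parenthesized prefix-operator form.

(~ 1)   [cost 5]

(1) (0 & 0)  =[and_idem →]=  0    ⊢ (~ ((1 ^ 0) | (1 ^ 0)))
(2) ((1 ^ 0) | (1 ^ 0))  =[or_idem →]=  (1 ^ 0)    ⊢ (~ (1 ^ 0))
(3) (1 ^ 0)  =[xor_false →]=  1    ⊢ cost 5, within 5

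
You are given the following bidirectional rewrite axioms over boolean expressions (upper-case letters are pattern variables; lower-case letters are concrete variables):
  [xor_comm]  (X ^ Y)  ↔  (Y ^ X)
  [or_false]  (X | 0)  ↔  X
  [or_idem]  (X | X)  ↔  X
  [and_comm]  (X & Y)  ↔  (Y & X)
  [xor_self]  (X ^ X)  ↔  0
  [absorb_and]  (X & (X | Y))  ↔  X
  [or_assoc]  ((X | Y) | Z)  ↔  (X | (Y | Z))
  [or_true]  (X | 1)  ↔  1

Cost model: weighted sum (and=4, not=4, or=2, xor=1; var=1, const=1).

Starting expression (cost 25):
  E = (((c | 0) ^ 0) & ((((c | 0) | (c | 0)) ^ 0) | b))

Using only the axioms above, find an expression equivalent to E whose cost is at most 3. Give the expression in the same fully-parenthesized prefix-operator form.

(1) ((c | 0) | (c | 0))  =[or_idem →]=  (c | 0)    ⊢ (((c | 0) ^ 0) & (((c | 0) ^ 0) | b))
(2) (((c | 0) ^ 0) & (((c | 0) ^ 0) | b))  =[absorb_and →]=  ((c | 0) ^ 0)
(3) (c | 0)  =[or_false →]=  c    ⊢ cost 3, within 3

(c ^ 0)   [cost 3]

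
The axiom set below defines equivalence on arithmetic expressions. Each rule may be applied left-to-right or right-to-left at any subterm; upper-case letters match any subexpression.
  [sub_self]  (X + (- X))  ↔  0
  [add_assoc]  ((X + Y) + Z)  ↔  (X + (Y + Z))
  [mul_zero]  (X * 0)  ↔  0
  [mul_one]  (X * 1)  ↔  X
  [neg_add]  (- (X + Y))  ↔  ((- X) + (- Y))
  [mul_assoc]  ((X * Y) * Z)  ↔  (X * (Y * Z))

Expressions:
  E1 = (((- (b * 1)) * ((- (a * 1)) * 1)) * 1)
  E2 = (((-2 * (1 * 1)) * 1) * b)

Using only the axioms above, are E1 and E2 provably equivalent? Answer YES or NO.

NO

Every axiom is a valid identity, so a rewrite proof would force E1 and E2 to agree under every assignment.
At a=0, b=1: E1 = 0 but E2 = -2; they differ, so no derivation exists.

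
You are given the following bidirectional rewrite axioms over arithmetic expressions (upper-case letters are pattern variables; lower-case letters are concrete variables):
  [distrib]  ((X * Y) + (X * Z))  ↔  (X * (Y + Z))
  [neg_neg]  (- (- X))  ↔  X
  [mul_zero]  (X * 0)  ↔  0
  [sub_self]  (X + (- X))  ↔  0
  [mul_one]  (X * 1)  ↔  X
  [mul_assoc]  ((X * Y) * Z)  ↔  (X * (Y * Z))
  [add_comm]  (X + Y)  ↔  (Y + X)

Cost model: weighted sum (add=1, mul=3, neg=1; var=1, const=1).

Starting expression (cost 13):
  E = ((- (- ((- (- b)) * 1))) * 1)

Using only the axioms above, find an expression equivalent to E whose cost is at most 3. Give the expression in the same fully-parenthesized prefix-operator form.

1. [mul_one →] ((- (- b)) * 1)  →  (- (- b));  E = ((- (- (- (- b)))) * 1)
2. [mul_one →] ((- (- (- (- b)))) * 1)  →  (- (- (- (- b))))
3. [neg_neg →] (- (- b))  →  b;  cost 3 ≤ 3, done

(- (- b))   [cost 3]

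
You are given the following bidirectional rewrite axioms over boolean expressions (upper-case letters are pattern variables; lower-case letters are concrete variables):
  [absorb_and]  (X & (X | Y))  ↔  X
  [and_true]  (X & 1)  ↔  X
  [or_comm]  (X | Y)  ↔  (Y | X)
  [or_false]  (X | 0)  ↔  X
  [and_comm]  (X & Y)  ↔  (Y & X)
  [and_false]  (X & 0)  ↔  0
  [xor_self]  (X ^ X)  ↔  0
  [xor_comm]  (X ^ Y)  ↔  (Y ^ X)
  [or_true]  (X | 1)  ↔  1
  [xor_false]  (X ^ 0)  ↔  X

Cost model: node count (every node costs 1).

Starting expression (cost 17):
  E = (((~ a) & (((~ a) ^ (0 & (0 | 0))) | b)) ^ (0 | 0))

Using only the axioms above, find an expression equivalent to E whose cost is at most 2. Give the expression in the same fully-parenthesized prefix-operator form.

step 1: absorb_and (→) rewrites (0 & (0 | 0)) into 0, now (((~ a) & (((~ a) ^ 0) | b)) ^ (0 | 0))
step 2: or_false (→) rewrites (0 | 0) into 0, now (((~ a) & (((~ a) ^ 0) | b)) ^ 0)
step 3: xor_false (→) rewrites ((~ a) ^ 0) into (~ a), now (((~ a) & ((~ a) | b)) ^ 0)
step 4: xor_false (→) rewrites (((~ a) & ((~ a) | b)) ^ 0) into ((~ a) & ((~ a) | b))
step 5: absorb_and (→) rewrites ((~ a) & ((~ a) | b)) into (~ a), reaching cost 2 (bound 2)

(~ a)   [cost 2]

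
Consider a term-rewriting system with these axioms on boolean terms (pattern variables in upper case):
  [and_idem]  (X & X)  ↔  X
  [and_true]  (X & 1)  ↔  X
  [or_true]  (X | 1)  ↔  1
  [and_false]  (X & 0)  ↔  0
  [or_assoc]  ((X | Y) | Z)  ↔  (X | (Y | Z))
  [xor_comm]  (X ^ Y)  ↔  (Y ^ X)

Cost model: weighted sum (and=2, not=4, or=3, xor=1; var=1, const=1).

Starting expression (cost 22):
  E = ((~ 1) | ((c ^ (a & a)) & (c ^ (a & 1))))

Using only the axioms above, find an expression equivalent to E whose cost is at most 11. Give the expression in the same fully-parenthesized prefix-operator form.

((~ 1) | (c ^ a))   [cost 11]

1. [and_true →] (a & 1)  →  a;  E = ((~ 1) | ((c ^ (a & a)) & (c ^ a)))
2. [and_idem →] (a & a)  →  a;  E = ((~ 1) | ((c ^ a) & (c ^ a)))
3. [and_idem →] ((c ^ a) & (c ^ a))  →  (c ^ a);  cost 11 ≤ 11, done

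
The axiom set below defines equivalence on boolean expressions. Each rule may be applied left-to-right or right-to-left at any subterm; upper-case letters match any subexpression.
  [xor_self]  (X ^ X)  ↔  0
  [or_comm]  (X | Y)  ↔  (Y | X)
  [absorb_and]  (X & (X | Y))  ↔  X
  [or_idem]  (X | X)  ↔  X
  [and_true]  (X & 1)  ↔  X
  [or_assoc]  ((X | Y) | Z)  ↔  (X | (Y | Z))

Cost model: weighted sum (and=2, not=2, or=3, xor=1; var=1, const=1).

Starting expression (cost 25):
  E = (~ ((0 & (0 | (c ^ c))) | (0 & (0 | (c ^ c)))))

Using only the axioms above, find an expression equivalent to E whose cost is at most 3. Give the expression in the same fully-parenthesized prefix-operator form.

(~ 0)   [cost 3]

step 1: or_idem (→) rewrites ((0 & (0 | (c ^ c))) | (0 & (0 | (c ^ c)))) into (0 & (0 | (c ^ c))), now (~ (0 & (0 | (c ^ c))))
step 2: xor_self (→) rewrites (c ^ c) into 0, now (~ (0 & (0 | 0)))
step 3: absorb_and (→) rewrites (0 & (0 | 0)) into 0, reaching cost 3 (bound 3)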